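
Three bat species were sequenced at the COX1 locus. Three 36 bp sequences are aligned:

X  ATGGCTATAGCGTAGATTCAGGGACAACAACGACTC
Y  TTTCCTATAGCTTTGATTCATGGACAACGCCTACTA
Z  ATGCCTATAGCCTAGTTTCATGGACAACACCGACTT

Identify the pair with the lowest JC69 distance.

X and Z

X–Y: 10/36 differ, p = 0.278, d = 0.347.
X–Z: 6/36 differ, p = 0.167, d = 0.188.
Y–Z: 8/36 differ, p = 0.222, d = 0.264.
The smallest distance is between X and Z.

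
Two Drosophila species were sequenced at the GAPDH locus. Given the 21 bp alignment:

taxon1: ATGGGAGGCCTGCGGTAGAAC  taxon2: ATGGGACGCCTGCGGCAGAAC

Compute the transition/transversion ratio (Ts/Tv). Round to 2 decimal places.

1.00

Transitions are A↔G and C↔T; transversions are all other mismatches.
Transitions: 1. Transversions: 1.
R = 1/1 = 1.00.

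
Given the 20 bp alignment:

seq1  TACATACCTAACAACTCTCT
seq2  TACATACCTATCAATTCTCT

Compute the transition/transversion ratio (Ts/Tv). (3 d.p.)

Transitions are A↔G and C↔T; transversions are all other mismatches.
Transitions: 1. Transversions: 1.
R = 1/1 = 1.000.

1.000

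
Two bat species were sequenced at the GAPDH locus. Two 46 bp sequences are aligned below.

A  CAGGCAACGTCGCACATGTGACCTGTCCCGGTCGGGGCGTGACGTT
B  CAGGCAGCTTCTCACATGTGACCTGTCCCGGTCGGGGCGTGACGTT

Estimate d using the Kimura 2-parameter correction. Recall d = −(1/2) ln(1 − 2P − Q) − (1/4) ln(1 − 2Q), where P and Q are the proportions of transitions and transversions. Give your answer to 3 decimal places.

0.068

Of 46 sites, 1 differences are transitions and 2 are transversions, so P = 1/46 ≈ 0.021739 and Q = 2/46 ≈ 0.043478.
Under the Kimura two-parameter model, d = −½ ln(1 − 2P − Q) − ¼ ln(1 − 2Q).
1 − 2P − Q = 0.913044, giving −½ ln(0.913044) = 0.045486.
1 − 2Q = 0.913044, giving −¼ ln(0.913044) = 0.022743.
d = 0.045486 + 0.022743 = 0.068229.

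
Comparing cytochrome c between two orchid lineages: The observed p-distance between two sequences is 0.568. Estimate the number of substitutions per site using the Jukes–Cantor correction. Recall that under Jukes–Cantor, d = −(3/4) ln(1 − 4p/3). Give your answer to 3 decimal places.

1.062

d = −(3/4) ln(1 − 4p/3) = −0.75 ln(1 − 0.757333) = −0.75 ln(0.242667)
  = −0.75 × (-1.416065) = 1.062049 substitutions/site.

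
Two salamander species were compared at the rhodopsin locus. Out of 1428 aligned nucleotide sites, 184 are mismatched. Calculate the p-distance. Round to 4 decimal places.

0.1289

p = 184/1428 = 0.128851… ≈ 0.1289 (to 4 d.p.).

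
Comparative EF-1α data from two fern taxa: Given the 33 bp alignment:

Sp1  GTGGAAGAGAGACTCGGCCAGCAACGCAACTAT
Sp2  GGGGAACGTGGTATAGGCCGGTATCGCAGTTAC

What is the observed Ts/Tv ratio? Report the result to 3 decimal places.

Transitions are A↔G and C↔T; transversions are all other mismatches.
Transitions: 7. Transversions: 7.
R = 7/7 = 1.000.

1.000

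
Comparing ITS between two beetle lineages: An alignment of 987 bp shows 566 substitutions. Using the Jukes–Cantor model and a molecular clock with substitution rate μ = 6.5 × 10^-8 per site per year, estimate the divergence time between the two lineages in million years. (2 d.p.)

8.35

p = 566/987 ≈ 0.573455.
d = −(3/4) ln(1 − 4p/3) = −0.75 ln(1 − 0.764607) = −0.75 ln(0.235393)
  = −0.75 × (-1.446499) = 1.084874 substitutions/site.
Under a molecular clock d = 2μt, so t = d/(2μ) = 1.084874 / (2 × 6.5 × 10^-8) = 8.35 million years.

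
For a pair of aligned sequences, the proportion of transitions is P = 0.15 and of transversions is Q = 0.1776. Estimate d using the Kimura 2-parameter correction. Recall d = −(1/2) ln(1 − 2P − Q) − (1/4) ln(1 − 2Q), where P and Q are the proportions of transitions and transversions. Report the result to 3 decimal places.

Under the Kimura two-parameter model, d = −½ ln(1 − 2P − Q) − ¼ ln(1 − 2Q).
1 − 2P − Q = 0.5224, giving −½ ln(0.5224) = 0.324661.
1 − 2Q = 0.6448, giving −¼ ln(0.6448) = 0.109704.
d = 0.324661 + 0.109704 = 0.434365.

0.434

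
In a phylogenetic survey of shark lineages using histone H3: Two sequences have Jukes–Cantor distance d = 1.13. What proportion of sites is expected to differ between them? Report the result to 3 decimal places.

p = (3/4)(1 − e^(−4d/3)) = 0.75 × (1 − e^(-1.506667)) = 0.75 × (1 − 0.221647) = 0.583765.

0.584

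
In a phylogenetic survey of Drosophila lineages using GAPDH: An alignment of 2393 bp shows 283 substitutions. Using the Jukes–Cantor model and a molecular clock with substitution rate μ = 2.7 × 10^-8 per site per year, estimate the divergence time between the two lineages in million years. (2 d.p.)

p = 283/2393 ≈ 0.118262.
d = −(3/4) ln(1 − 4p/3) = −0.75 ln(1 − 0.157683) = −0.75 ln(0.842317)
  = −0.75 × (-0.171599) = 0.128699 substitutions/site.
Under a molecular clock d = 2μt, so t = d/(2μ) = 0.128699 / (2 × 2.7 × 10^-8) = 2.38 million years.

2.38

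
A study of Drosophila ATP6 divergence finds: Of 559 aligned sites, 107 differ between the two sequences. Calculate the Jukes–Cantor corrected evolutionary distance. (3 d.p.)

0.221

p = 107/559 ≈ 0.191413.
d = −(3/4) ln(1 − 4p/3) = −0.75 ln(1 − 0.255217) = −0.75 ln(0.744783)
  = −0.75 × (-0.294662) = 0.220997 substitutions/site.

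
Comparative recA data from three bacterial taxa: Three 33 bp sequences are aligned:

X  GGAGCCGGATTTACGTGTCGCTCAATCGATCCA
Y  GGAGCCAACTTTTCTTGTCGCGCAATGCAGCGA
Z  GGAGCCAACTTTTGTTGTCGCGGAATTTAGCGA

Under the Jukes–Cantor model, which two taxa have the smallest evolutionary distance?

X–Y: 10/33 differ, p = 0.303, d = 0.388.
X–Z: 12/33 differ, p = 0.364, d = 0.497.
Y–Z: 4/33 differ, p = 0.121, d = 0.132.
The smallest distance is between Y and Z.

Y and Z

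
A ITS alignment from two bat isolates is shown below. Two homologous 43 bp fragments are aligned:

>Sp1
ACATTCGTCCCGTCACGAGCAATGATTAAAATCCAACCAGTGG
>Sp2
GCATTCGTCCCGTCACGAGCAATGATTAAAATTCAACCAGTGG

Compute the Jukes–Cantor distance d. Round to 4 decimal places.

The sequences differ at 2 of 43 sites (1, 33), so p = 2/43 ≈ 0.046512.
d = −(3/4) ln(1 − 4p/3) = −0.75 ln(1 − 0.062016) = −0.75 ln(0.937984)
  = −0.75 × (-0.064022) = 0.048017 substitutions/site.

0.0480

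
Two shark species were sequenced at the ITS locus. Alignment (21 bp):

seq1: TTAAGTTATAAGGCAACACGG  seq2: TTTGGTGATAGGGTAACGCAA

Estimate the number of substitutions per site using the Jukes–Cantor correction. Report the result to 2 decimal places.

The sequences differ at 8 of 21 sites (3, 4, 7, 11, 14, 18, 20, 21), so p = 8/21 ≈ 0.380952.
d = −(3/4) ln(1 − 4p/3) = −0.75 ln(1 − 0.507936) = −0.75 ln(0.492064)
  = −0.75 × (-0.709146) = 0.531860 substitutions/site.

0.53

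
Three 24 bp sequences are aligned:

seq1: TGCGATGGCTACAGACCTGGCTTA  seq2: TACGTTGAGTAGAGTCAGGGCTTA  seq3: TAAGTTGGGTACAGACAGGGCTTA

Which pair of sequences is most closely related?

seq2 and seq3

seq1–seq2: 8/24 differ, p = 0.333, d = 0.441.
seq1–seq3: 6/24 differ, p = 0.250, d = 0.304.
seq2–seq3: 4/24 differ, p = 0.167, d = 0.188.
The smallest distance is between seq2 and seq3.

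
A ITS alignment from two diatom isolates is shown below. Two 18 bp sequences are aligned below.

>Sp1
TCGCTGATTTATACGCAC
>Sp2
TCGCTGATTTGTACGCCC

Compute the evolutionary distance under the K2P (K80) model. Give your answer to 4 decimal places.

Of 18 sites, 1 differences are transitions and 1 are transversions, so P = 1/18 ≈ 0.055556 and Q = 1/18 ≈ 0.055556.
Under the Kimura two-parameter model, d = −½ ln(1 − 2P − Q) − ¼ ln(1 − 2Q).
1 − 2P − Q = 0.833332, giving −½ ln(0.833332) = 0.091162.
1 − 2Q = 0.888888, giving −¼ ln(0.888888) = 0.029446.
d = 0.091162 + 0.029446 = 0.120608.

0.1206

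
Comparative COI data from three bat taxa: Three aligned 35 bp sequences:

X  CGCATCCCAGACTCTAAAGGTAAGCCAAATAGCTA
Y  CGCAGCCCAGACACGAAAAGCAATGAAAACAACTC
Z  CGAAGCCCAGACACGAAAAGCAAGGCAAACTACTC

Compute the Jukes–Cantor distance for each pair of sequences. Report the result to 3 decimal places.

X–Y: 11/35 sites differ → p ≈ 0.314286, d = −0.75 ln(1 − 0.419048) = 0.407315 ≈ 0.407.
X–Z: 11/35 sites differ → p ≈ 0.314286, d = −0.75 ln(1 − 0.419048) = 0.407315 ≈ 0.407.
Y–Z: 4/35 sites differ → p ≈ 0.114286, d = −0.75 ln(1 − 0.152381) = 0.123993 ≈ 0.124.

d(X,Y) = 0.407, d(X,Z) = 0.407, d(Y,Z) = 0.124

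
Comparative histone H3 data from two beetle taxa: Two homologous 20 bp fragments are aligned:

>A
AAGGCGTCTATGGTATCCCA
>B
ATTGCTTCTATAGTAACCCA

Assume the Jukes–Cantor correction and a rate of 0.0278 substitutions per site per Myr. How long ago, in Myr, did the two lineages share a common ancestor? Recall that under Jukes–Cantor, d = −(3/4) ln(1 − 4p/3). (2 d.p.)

The sequences differ at 5 of 20 sites (2, 3, 6, 12, 16), so p = 5/20 = 0.25.
d = −(3/4) ln(1 − 4p/3) = −0.75 ln(1 − 0.333333) = −0.75 ln(0.666667)
  = −0.75 × (-0.405465) = 0.304099 substitutions/site.
Under a molecular clock d = 2μt, so t = d/(2μ) = 0.304099 / (2 × 0.0278) = 5.47 Myr.

5.47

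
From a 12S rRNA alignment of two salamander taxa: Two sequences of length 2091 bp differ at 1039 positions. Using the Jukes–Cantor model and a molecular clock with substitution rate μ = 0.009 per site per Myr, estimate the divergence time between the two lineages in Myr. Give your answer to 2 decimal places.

p = 1039/2091 ≈ 0.496891.
d = −(3/4) ln(1 − 4p/3) = −0.75 ln(1 − 0.662521) = −0.75 ln(0.337479)
  = −0.75 × (-1.086252) = 0.814689 substitutions/site.
Under a molecular clock d = 2μt, so t = d/(2μ) = 0.814689 / (2 × 0.009) = 45.26 Myr.

45.26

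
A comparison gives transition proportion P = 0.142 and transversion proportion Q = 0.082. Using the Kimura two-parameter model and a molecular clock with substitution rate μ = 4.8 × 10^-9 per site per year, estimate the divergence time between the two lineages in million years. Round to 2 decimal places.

28.40

Under the Kimura two-parameter model, d = −½ ln(1 − 2P − Q) − ¼ ln(1 − 2Q).
1 − 2P − Q = 0.634, giving −½ ln(0.634) = 0.227853.
1 − 2Q = 0.836, giving −¼ ln(0.836) = 0.044782.
d = 0.227853 + 0.044782 = 0.272635.
Under a molecular clock d = 2μt, so t = d/(2μ) = 0.272635 / (2 × 4.8 × 10^-9) = 28.40 million years.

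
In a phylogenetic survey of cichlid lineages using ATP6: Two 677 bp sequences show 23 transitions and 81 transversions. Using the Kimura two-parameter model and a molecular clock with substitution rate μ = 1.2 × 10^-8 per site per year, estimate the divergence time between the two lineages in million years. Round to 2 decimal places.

7.18

P = 23/677 ≈ 0.033973 and Q = 81/677 ≈ 0.119645.
Under the Kimura two-parameter model, d = −½ ln(1 − 2P − Q) − ¼ ln(1 − 2Q).
1 − 2P − Q = 0.812409, giving −½ ln(0.812409) = 0.103876.
1 − 2Q = 0.76071, giving −¼ ln(0.76071) = 0.068376.
d = 0.103876 + 0.068376 = 0.172252.
Under a molecular clock d = 2μt, so t = d/(2μ) = 0.172252 / (2 × 1.2 × 10^-8) = 7.18 million years.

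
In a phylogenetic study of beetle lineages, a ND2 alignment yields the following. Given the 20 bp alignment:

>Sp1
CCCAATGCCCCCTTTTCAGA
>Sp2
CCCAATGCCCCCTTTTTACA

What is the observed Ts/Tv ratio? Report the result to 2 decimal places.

1.00

Transitions are A↔G and C↔T; transversions are all other mismatches.
Transitions: 1. Transversions: 1.
R = 1/1 = 1.00.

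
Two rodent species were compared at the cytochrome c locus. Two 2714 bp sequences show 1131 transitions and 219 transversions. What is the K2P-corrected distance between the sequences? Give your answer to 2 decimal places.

1.27

P = 1131/2714 ≈ 0.416728 and Q = 219/2714 ≈ 0.080693.
Under the Kimura two-parameter model, d = −½ ln(1 − 2P − Q) − ¼ ln(1 − 2Q).
1 − 2P − Q = 0.085851, giving −½ ln(0.085851) = 1.227571.
1 − 2Q = 0.838614, giving −¼ ln(0.838614) = 0.044001.
d = 1.227571 + 0.044001 = 1.271572.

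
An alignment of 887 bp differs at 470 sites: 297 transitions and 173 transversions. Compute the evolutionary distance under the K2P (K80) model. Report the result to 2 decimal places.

P = 297/887 ≈ 0.334837 and Q = 173/887 ≈ 0.195039.
Under the Kimura two-parameter model, d = −½ ln(1 − 2P − Q) − ¼ ln(1 − 2Q).
1 − 2P − Q = 0.135287, giving −½ ln(0.135287) = 1.000178.
1 − 2Q = 0.609922, giving −¼ ln(0.609922) = 0.123606.
d = 1.000178 + 0.123606 = 1.123784.

1.12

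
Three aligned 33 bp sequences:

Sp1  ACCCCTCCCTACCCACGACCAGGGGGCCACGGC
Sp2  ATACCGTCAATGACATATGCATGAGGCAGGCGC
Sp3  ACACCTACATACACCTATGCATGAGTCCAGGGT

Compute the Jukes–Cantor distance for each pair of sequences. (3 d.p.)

Sp1–Sp2: 19/33 sites differ → p ≈ 0.575758, d = −0.75 ln(1 − 0.767677) = 1.094720 ≈ 1.095.
Sp1–Sp3: 14/33 sites differ → p ≈ 0.424242, d = −0.75 ln(1 − 0.565656) = 0.625439 ≈ 0.625.
Sp2–Sp3: 12/33 sites differ → p ≈ 0.363636, d = −0.75 ln(1 − 0.484848) = 0.497470 ≈ 0.497.

d(Sp1,Sp2) = 1.095, d(Sp1,Sp3) = 0.625, d(Sp2,Sp3) = 0.497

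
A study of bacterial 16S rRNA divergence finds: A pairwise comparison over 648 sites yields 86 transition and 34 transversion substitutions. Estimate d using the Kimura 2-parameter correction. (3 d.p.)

0.219

P = 86/648 ≈ 0.132716 and Q = 34/648 ≈ 0.052469.
Under the Kimura two-parameter model, d = −½ ln(1 − 2P − Q) − ¼ ln(1 − 2Q).
1 − 2P − Q = 0.682099, giving −½ ln(0.682099) = 0.191290.
1 − 2Q = 0.895062, giving −¼ ln(0.895062) = 0.027716.
d = 0.191290 + 0.027716 = 0.219006.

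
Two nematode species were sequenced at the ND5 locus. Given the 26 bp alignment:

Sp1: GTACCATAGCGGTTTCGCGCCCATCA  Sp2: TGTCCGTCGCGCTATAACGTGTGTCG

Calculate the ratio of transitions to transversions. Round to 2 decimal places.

Transitions are A↔G and C↔T; transversions are all other mismatches.
Transitions: 6. Transversions: 8.
R = 6/8 = 0.75.

0.75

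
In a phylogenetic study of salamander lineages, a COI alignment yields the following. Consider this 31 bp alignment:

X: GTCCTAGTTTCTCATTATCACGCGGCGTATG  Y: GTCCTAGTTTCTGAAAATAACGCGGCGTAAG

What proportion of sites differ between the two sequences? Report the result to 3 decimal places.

0.161

The sequences differ at 5 of 31 positions (sites 13, 15, 16, 19, 30).
p = 5/31 = 0.161290… ≈ 0.161 (to 3 d.p.).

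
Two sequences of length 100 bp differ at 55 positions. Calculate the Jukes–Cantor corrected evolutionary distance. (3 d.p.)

0.991

p = 55/100 = 0.55.
d = −(3/4) ln(1 − 4p/3) = −0.75 ln(1 − 0.733333) = −0.75 ln(0.266667)
  = −0.75 × (-1.321755) = 0.991316 substitutions/site.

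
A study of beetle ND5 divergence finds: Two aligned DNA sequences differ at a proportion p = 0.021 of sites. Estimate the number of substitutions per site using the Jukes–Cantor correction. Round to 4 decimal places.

0.0213

d = −(3/4) ln(1 − 4p/3) = −0.75 ln(1 − 0.028) = −0.75 ln(0.972)
  = −0.75 × (-0.028399) = 0.021299 substitutions/site.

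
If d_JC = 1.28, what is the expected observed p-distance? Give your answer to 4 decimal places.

p = (3/4)(1 − e^(−4d/3)) = 0.75 × (1 − e^(-1.706667)) = 0.75 × (1 − 0.181470) = 0.613898.

0.6139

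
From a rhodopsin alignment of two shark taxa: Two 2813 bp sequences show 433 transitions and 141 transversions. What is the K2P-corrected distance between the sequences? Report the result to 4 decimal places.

P = 433/2813 ≈ 0.153928 and Q = 141/2813 ≈ 0.050124.
Under the Kimura two-parameter model, d = −½ ln(1 − 2P − Q) − ¼ ln(1 − 2Q).
1 − 2P − Q = 0.64202, giving −½ ln(0.64202) = 0.221568.
1 − 2Q = 0.899752, giving −¼ ln(0.899752) = 0.026409.
d = 0.221568 + 0.026409 = 0.247977.

0.2480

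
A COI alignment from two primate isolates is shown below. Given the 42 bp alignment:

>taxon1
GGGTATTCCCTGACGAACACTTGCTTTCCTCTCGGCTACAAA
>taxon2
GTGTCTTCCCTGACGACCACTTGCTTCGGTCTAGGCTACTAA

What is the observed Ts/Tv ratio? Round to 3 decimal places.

Transitions are A↔G and C↔T; transversions are all other mismatches.
Transitions: 1. Transversions: 7.
R = 1/7 = 0.142857… ≈ 0.143 (to 3 d.p.).

0.143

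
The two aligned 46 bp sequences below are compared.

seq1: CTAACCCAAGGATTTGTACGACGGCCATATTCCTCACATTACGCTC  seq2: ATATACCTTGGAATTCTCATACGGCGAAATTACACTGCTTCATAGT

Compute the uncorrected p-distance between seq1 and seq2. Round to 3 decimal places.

0.500

The sequences differ at 23 of 46 positions.
p = 23/46 = 0.500.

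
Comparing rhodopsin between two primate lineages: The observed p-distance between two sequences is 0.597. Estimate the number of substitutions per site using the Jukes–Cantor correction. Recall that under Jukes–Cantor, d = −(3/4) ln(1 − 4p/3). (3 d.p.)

1.192

d = −(3/4) ln(1 − 4p/3) = −0.75 ln(1 − 0.796) = −0.75 ln(0.204)
  = −0.75 × (-1.589635) = 1.192226 substitutions/site.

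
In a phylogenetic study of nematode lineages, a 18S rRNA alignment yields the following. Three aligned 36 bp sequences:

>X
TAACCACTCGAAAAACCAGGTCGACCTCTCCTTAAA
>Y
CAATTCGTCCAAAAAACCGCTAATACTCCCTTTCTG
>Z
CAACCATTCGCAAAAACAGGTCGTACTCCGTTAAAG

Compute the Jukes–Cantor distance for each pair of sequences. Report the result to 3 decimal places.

X–Y: 18/36 sites differ → p = 0.5, d = −0.75 ln(1 − 0.666667) = 0.823960 ≈ 0.824.
X–Z: 11/36 sites differ → p ≈ 0.305556, d = −0.75 ln(1 − 0.407408) = 0.392437 ≈ 0.392.
Y–Z: 14/36 sites differ → p ≈ 0.388889, d = −0.75 ln(1 − 0.518519) = 0.548166 ≈ 0.548.

d(X,Y) = 0.824, d(X,Z) = 0.392, d(Y,Z) = 0.548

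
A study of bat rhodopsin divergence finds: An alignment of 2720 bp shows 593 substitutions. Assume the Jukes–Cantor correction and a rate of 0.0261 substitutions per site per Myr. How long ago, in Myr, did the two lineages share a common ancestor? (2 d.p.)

4.93

p = 593/2720 ≈ 0.218015.
d = −(3/4) ln(1 − 4p/3) = −0.75 ln(1 − 0.290687) = −0.75 ln(0.709313)
  = −0.75 × (-0.343458) = 0.257594 substitutions/site.
Under a molecular clock d = 2μt, so t = d/(2μ) = 0.257594 / (2 × 0.0261) = 4.93 Myr.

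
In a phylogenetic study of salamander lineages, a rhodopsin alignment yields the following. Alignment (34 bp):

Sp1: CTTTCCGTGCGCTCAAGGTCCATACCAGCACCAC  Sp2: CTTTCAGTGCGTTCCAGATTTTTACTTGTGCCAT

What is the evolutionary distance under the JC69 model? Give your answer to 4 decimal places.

The sequences differ at 12 of 34 sites, so p = 12/34 ≈ 0.352941.
d = −(3/4) ln(1 − 4p/3) = −0.75 ln(1 − 0.470588) = −0.75 ln(0.529412)
  = −0.75 × (-0.635988) = 0.476991 substitutions/site.

0.4770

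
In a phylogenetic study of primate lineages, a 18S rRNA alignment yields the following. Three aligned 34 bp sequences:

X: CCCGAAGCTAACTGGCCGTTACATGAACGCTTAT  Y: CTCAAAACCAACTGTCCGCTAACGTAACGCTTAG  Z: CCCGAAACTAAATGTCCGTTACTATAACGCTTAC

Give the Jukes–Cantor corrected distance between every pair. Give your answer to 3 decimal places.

X–Y: 11/34 sites differ → p ≈ 0.323529, d = −0.75 ln(1 − 0.431372) = 0.423397 ≈ 0.423.
X–Z: 7/34 sites differ → p ≈ 0.205882, d = −0.75 ln(1 − 0.274509) = 0.240680 ≈ 0.241.
Y–Z: 9/34 sites differ → p ≈ 0.264706, d = −0.75 ln(1 − 0.352941) = 0.326488 ≈ 0.326.

d(X,Y) = 0.423, d(X,Z) = 0.241, d(Y,Z) = 0.326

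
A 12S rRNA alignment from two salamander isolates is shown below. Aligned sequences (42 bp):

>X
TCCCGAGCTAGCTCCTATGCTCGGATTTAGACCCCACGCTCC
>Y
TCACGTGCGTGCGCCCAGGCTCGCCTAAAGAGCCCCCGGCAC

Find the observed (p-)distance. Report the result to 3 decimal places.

0.381

The sequences differ at 16 of 42 positions.
p = 16/42 = 0.380952… ≈ 0.381 (to 3 d.p.).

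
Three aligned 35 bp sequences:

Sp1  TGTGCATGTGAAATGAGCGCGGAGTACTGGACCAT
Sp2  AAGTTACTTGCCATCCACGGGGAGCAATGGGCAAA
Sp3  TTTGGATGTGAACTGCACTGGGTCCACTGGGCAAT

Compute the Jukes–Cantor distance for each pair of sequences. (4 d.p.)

Sp1–Sp2: 18/35 sites differ → p ≈ 0.514286, d = −0.75 ln(1 − 0.685715) = 0.868091 ≈ 0.8681.
Sp1–Sp3: 12/35 sites differ → p ≈ 0.342857, d = −0.75 ln(1 − 0.457143) = 0.458182 ≈ 0.4582.
Sp2–Sp3: 16/35 sites differ → p ≈ 0.457143, d = −0.75 ln(1 − 0.609524) = 0.705292 ≈ 0.7053.

d(Sp1,Sp2) = 0.8681, d(Sp1,Sp3) = 0.4582, d(Sp2,Sp3) = 0.7053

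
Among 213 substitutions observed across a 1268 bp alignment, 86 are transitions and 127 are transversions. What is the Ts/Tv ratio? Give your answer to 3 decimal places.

0.677

R = 86/127 = 0.677165… ≈ 0.677 (to 3 d.p.).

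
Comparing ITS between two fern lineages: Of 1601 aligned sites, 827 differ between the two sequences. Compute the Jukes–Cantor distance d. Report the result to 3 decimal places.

0.875

p = 827/1601 ≈ 0.516552.
d = −(3/4) ln(1 − 4p/3) = −0.75 ln(1 − 0.688736) = −0.75 ln(0.311264)
  = −0.75 × (-1.167114) = 0.875336 substitutions/site.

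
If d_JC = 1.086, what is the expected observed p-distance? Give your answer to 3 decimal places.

p = (3/4)(1 − e^(−4d/3)) = 0.75 × (1 − e^(-1.448)) = 0.75 × (1 − 0.235040) = 0.573720.

0.574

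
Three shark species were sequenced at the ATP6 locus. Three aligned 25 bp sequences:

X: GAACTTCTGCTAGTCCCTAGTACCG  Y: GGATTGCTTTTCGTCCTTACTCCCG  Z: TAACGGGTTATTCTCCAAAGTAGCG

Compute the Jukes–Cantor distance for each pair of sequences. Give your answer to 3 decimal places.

X–Y: 9/25 sites differ → p = 0.36, d = −0.75 ln(1 − 0.48) = 0.490445 ≈ 0.490.
X–Z: 11/25 sites differ → p = 0.44, d = −0.75 ln(1 − 0.586667) = 0.662626 ≈ 0.663.
Y–Z: 13/25 sites differ → p = 0.52, d = −0.75 ln(1 − 0.693333) = 0.886495 ≈ 0.886.

d(X,Y) = 0.490, d(X,Z) = 0.663, d(Y,Z) = 0.886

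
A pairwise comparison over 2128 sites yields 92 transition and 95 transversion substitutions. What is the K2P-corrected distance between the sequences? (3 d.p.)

0.094

P = 92/2128 ≈ 0.043233 and Q = 95/2128 ≈ 0.044643.
Under the Kimura two-parameter model, d = −½ ln(1 − 2P − Q) − ¼ ln(1 − 2Q).
1 − 2P − Q = 0.868891, giving −½ ln(0.868891) = 0.070269.
1 − 2Q = 0.910714, giving −¼ ln(0.910714) = 0.023382.
d = 0.070269 + 0.023382 = 0.093651.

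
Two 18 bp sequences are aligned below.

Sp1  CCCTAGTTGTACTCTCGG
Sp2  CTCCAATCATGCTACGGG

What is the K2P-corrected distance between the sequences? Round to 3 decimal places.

Of 18 sites, 7 differences are transitions and 2 are transversions, so P = 7/18 ≈ 0.388889 and Q = 2/18 ≈ 0.111111.
Under the Kimura two-parameter model, d = −½ ln(1 − 2P − Q) − ¼ ln(1 − 2Q).
1 − 2P − Q = 0.111111, giving −½ ln(0.111111) = 1.098613.
1 − 2Q = 0.777778, giving −¼ ln(0.777778) = 0.062829.
d = 1.098613 + 0.062829 = 1.161442.

1.161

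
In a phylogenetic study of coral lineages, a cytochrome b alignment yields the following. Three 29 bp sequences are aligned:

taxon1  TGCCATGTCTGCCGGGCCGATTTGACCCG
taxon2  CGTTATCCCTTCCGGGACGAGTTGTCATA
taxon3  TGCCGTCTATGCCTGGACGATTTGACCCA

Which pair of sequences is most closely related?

taxon1–taxon2: 12/29 differ, p = 0.414, d = 0.602.
taxon1–taxon3: 6/29 differ, p = 0.207, d = 0.242.
taxon2–taxon3: 12/29 differ, p = 0.414, d = 0.602.
The smallest distance is between taxon1 and taxon3.

taxon1 and taxon3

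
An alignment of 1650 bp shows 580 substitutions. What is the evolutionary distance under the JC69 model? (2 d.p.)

0.47

p = 580/1650 ≈ 0.351515.
d = −(3/4) ln(1 − 4p/3) = −0.75 ln(1 − 0.468687) = −0.75 ln(0.531313)
  = −0.75 × (-0.632404) = 0.474303 substitutions/site.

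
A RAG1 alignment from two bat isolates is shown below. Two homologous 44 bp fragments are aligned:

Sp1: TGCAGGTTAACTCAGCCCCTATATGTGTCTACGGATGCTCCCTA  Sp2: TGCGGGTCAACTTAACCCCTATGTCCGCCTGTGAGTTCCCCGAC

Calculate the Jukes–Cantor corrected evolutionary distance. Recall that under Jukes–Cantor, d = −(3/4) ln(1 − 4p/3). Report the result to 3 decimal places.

The sequences differ at 17 of 44 sites, so p = 17/44 ≈ 0.386364.
d = −(3/4) ln(1 − 4p/3) = −0.75 ln(1 − 0.515152) = −0.75 ln(0.484848)
  = −0.75 × (-0.723920) = 0.542940 substitutions/site.

0.543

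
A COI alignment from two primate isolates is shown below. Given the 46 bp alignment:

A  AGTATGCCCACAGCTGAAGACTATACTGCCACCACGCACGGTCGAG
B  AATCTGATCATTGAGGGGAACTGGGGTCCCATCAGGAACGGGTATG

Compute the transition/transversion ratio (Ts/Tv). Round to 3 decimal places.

Transitions are A↔G and C↔T; transversions are all other mismatches.
Transitions: 11. Transversions: 12.
R = 11/12 = 0.916666… ≈ 0.917 (to 3 d.p.).

0.917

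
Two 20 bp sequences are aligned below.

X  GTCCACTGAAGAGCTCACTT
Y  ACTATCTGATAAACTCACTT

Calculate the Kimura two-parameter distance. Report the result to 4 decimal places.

0.6141

Of 20 sites, 5 differences are transitions and 3 are transversions, so P = 5/20 = 0.25 and Q = 3/20 = 0.15.
Under the Kimura two-parameter model, d = −½ ln(1 − 2P − Q) − ¼ ln(1 − 2Q).
1 − 2P − Q = 0.35, giving −½ ln(0.35) = 0.524911.
1 − 2Q = 0.7, giving −¼ ln(0.7) = 0.089169.
d = 0.524911 + 0.089169 = 0.614080.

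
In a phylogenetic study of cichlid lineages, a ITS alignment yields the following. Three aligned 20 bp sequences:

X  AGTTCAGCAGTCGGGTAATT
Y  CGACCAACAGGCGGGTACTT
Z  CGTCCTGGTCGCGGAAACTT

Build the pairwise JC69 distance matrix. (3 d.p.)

d(X,Y) = 0.383, d(X,Z) = 0.824, d(Y,Z) = 0.572

X–Y: 6/20 sites differ → p = 0.3, d = −0.75 ln(1 − 0.4) = 0.383119 ≈ 0.383.
X–Z: 10/20 sites differ → p = 0.5, d = −0.75 ln(1 − 0.666667) = 0.823960 ≈ 0.824.
Y–Z: 8/20 sites differ → p = 0.4, d = −0.75 ln(1 − 0.533333) = 0.571605 ≈ 0.572.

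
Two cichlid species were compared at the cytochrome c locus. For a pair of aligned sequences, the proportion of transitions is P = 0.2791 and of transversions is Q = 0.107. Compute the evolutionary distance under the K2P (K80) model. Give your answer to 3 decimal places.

0.607

Under the Kimura two-parameter model, d = −½ ln(1 − 2P − Q) − ¼ ln(1 − 2Q).
1 − 2P − Q = 0.3348, giving −½ ln(0.3348) = 0.547111.
1 − 2Q = 0.786, giving −¼ ln(0.786) = 0.060200.
d = 0.547111 + 0.060200 = 0.607311.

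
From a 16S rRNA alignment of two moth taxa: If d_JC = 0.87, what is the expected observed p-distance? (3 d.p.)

0.515

p = (3/4)(1 − e^(−4d/3)) = 0.75 × (1 − e^(-1.16)) = 0.75 × (1 − 0.313486) = 0.514886.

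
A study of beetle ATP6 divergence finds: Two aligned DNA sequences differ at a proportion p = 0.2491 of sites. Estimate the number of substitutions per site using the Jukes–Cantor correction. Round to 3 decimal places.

0.303

d = −(3/4) ln(1 − 4p/3) = −0.75 ln(1 − 0.332133) = −0.75 ln(0.667867)
  = −0.75 × (-0.403666) = 0.302750 substitutions/site.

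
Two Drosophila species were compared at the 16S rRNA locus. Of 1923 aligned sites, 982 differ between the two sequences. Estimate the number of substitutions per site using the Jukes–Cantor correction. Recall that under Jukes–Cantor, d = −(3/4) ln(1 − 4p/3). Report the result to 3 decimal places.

0.857

p = 982/1923 ≈ 0.51066.
d = −(3/4) ln(1 − 4p/3) = −0.75 ln(1 − 0.68088) = −0.75 ln(0.31912)
  = −0.75 × (-1.142188) = 0.856641 substitutions/site.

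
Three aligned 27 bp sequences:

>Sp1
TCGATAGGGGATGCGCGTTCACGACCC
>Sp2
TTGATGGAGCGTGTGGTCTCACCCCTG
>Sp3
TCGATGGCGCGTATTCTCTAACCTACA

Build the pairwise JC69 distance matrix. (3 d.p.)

Sp1–Sp2: 13/27 sites differ → p ≈ 0.481481, d = −0.75 ln(1 − 0.641975) = 0.770364 ≈ 0.770.
Sp1–Sp3: 14/27 sites differ → p ≈ 0.518519, d = −0.75 ln(1 − 0.691359) = 0.881682 ≈ 0.882.
Sp2–Sp3: 10/27 sites differ → p ≈ 0.37037, d = −0.75 ln(1 − 0.493827) = 0.510658 ≈ 0.511.

d(Sp1,Sp2) = 0.770, d(Sp1,Sp3) = 0.882, d(Sp2,Sp3) = 0.511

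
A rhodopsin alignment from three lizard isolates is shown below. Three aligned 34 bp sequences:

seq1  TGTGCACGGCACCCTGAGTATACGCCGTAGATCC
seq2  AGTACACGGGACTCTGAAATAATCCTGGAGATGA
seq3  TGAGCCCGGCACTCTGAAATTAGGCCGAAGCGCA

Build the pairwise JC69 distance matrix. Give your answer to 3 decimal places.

seq1–seq2: 14/34 sites differ → p ≈ 0.411765, d = −0.75 ln(1 − 0.54902) = 0.597249 ≈ 0.597.
seq1–seq3: 11/34 sites differ → p ≈ 0.323529, d = −0.75 ln(1 − 0.431372) = 0.423397 ≈ 0.423.
seq2–seq3: 13/34 sites differ → p ≈ 0.382353, d = −0.75 ln(1 − 0.509804) = 0.534712 ≈ 0.535.

d(seq1,seq2) = 0.597, d(seq1,seq3) = 0.423, d(seq2,seq3) = 0.535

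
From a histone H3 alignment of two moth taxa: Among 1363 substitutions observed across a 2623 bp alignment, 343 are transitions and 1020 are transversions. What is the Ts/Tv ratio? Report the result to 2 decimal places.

R = 343/1020 = 0.336274… ≈ 0.34 (to 2 d.p.).

0.34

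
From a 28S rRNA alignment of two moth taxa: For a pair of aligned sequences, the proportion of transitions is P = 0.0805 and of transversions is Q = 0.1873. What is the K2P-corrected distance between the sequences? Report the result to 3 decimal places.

Under the Kimura two-parameter model, d = −½ ln(1 − 2P − Q) − ¼ ln(1 − 2Q).
1 − 2P − Q = 0.6517, giving −½ ln(0.6517) = 0.214085.
1 − 2Q = 0.6254, giving −¼ ln(0.6254) = 0.117341.
d = 0.214085 + 0.117341 = 0.331426.

0.331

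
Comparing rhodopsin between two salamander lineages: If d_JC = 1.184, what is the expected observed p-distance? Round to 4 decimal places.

p = (3/4)(1 − e^(−4d/3)) = 0.75 × (1 − e^(-1.578667)) = 0.75 × (1 − 0.206250) = 0.595313.

0.5953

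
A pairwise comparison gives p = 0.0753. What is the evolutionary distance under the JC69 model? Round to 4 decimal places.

d = −(3/4) ln(1 − 4p/3) = −0.75 ln(1 − 0.1004) = −0.75 ln(0.8996)
  = −0.75 × (-0.105805) = 0.079354 substitutions/site.

0.0794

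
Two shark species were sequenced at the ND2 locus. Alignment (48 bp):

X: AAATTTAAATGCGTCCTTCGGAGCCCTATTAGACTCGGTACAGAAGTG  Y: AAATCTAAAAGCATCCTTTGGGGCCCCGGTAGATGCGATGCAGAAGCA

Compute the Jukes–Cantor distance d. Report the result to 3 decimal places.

The sequences differ at 14 of 48 sites, so p = 14/48 ≈ 0.291667.
d = −(3/4) ln(1 − 4p/3) = −0.75 ln(1 − 0.388889) = −0.75 ln(0.611111)
  = −0.75 × (-0.492477) = 0.369358 substitutions/site.

0.369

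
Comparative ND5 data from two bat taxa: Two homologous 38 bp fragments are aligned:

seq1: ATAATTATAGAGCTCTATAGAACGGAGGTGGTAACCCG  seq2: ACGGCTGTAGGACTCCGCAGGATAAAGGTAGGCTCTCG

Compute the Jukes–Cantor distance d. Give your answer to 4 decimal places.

The sequences differ at 19 of 38 sites, so p = 19/38 = 0.5.
d = −(3/4) ln(1 − 4p/3) = −0.75 ln(1 − 0.666667) = −0.75 ln(0.333333)
  = −0.75 × (-1.098613) = 0.823960 substitutions/site.

0.8240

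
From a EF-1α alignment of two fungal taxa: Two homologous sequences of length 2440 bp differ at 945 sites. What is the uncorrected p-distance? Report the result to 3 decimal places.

p = 945/2440 = 0.387295… ≈ 0.387 (to 3 d.p.).

0.387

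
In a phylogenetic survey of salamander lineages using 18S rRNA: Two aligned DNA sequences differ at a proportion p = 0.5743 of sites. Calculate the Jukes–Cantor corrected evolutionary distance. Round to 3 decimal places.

d = −(3/4) ln(1 − 4p/3) = −0.75 ln(1 − 0.765733) = −0.75 ln(0.234267)
  = −0.75 × (-1.451294) = 1.088471 substitutions/site.

1.088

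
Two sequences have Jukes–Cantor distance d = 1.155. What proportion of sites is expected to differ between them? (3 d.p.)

p = (3/4)(1 − e^(−4d/3)) = 0.75 × (1 − e^(-1.54)) = 0.75 × (1 − 0.214381) = 0.589214.

0.589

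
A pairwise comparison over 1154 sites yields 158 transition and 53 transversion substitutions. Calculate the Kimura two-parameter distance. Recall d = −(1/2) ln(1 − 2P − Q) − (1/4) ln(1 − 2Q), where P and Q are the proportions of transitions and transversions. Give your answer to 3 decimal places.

0.217

P = 158/1154 ≈ 0.136915 and Q = 53/1154 ≈ 0.045927.
Under the Kimura two-parameter model, d = −½ ln(1 − 2P − Q) − ¼ ln(1 − 2Q).
1 − 2P − Q = 0.680243, giving −½ ln(0.680243) = 0.192653.
1 − 2Q = 0.908146, giving −¼ ln(0.908146) = 0.024088.
d = 0.192653 + 0.024088 = 0.216741.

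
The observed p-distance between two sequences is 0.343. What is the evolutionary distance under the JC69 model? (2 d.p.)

d = −(3/4) ln(1 − 4p/3) = −0.75 ln(1 − 0.457333) = −0.75 ln(0.542667)
  = −0.75 × (-0.611259) = 0.458444 substitutions/site.

0.46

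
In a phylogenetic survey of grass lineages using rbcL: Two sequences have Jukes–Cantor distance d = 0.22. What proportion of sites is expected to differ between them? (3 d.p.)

p = (3/4)(1 − e^(−4d/3)) = 0.75 × (1 − e^(-0.293333)) = 0.75 × (1 − 0.745774) = 0.190670.

0.191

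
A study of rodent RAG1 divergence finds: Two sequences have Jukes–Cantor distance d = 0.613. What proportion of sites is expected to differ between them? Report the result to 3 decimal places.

0.419

p = (3/4)(1 − e^(−4d/3)) = 0.75 × (1 − e^(-0.817333)) = 0.75 × (1 − 0.441608) = 0.418794.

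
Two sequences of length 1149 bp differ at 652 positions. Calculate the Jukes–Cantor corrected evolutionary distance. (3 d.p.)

1.060

p = 652/1149 ≈ 0.56745.
d = −(3/4) ln(1 − 4p/3) = −0.75 ln(1 − 0.7566) = −0.75 ln(0.2434)
  = −0.75 × (-1.413049) = 1.059787 substitutions/site.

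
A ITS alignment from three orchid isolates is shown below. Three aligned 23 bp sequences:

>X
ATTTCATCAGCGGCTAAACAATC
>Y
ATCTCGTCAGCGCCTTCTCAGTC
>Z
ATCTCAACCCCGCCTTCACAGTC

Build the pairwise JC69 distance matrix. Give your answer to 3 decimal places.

d(X,Y) = 0.390, d(X,Z) = 0.467, d(Y,Z) = 0.257

X–Y: 7/23 sites differ → p ≈ 0.304348, d = −0.75 ln(1 − 0.405797) = 0.390401 ≈ 0.390.
X–Z: 8/23 sites differ → p ≈ 0.347826, d = −0.75 ln(1 − 0.463768) = 0.467391 ≈ 0.467.
Y–Z: 5/23 sites differ → p ≈ 0.217391, d = −0.75 ln(1 − 0.289855) = 0.256715 ≈ 0.257.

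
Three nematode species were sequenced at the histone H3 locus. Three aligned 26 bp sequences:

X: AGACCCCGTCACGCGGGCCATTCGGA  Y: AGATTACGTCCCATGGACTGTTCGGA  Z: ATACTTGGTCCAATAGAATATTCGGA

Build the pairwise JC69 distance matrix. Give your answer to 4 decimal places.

d(X,Y) = 0.4643, d(X,Z) = 0.7166, d(Y,Z) = 0.3961

X–Y: 9/26 sites differ → p ≈ 0.346154, d = −0.75 ln(1 − 0.461539) = 0.464280 ≈ 0.4643.
X–Z: 12/26 sites differ → p ≈ 0.461538, d = −0.75 ln(1 − 0.615384) = 0.716632 ≈ 0.7166.
Y–Z: 8/26 sites differ → p ≈ 0.307692, d = −0.75 ln(1 − 0.410256) = 0.396050 ≈ 0.3961.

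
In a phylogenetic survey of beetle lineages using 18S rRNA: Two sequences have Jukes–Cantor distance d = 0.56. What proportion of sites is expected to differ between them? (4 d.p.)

p = (3/4)(1 − e^(−4d/3)) = 0.75 × (1 − e^(-0.746667)) = 0.75 × (1 − 0.473944) = 0.394542.

0.3945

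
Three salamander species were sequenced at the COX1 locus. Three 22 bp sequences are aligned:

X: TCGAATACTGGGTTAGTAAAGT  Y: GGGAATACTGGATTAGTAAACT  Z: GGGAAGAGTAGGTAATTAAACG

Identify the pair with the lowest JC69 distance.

X and Y

X–Y: 4/22 differ, p = 0.182, d = 0.208.
X–Z: 9/22 differ, p = 0.409, d = 0.591.
Y–Z: 7/22 differ, p = 0.318, d = 0.414.
The smallest distance is between X and Y.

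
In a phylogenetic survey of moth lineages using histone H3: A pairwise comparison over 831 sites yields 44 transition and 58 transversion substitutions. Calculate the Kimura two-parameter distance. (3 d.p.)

P = 44/831 ≈ 0.052948 and Q = 58/831 ≈ 0.069795.
Under the Kimura two-parameter model, d = −½ ln(1 − 2P − Q) − ¼ ln(1 − 2Q).
1 − 2P − Q = 0.824309, giving −½ ln(0.824309) = 0.096605.
1 − 2Q = 0.86041, giving −¼ ln(0.86041) = 0.037587.
d = 0.096605 + 0.037587 = 0.134192.

0.134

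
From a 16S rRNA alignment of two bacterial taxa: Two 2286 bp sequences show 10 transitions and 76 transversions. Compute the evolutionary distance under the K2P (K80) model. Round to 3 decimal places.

P = 10/2286 ≈ 0.004374 and Q = 76/2286 ≈ 0.033246.
Under the Kimura two-parameter model, d = −½ ln(1 − 2P − Q) − ¼ ln(1 − 2Q).
1 − 2P − Q = 0.958006, giving −½ ln(0.958006) = 0.021451.
1 − 2Q = 0.933508, giving −¼ ln(0.933508) = 0.017201.
d = 0.021451 + 0.017201 = 0.038652.

0.039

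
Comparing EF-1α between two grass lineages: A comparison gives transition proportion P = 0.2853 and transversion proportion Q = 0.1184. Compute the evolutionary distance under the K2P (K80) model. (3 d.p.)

Under the Kimura two-parameter model, d = −½ ln(1 − 2P − Q) − ¼ ln(1 − 2Q).
1 − 2P − Q = 0.311, giving −½ ln(0.311) = 0.583981.
1 − 2Q = 0.7632, giving −¼ ln(0.7632) = 0.067559.
d = 0.583981 + 0.067559 = 0.651540.

0.652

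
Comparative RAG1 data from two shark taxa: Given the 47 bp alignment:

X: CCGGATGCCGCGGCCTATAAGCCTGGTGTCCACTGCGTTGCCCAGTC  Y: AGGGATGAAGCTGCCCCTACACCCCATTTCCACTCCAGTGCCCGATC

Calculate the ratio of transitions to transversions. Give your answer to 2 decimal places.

Transitions are A↔G and C↔T; transversions are all other mismatches.
Transitions: 7. Transversions: 11.
R = 7/11 = 0.636363… ≈ 0.64 (to 2 d.p.).

0.64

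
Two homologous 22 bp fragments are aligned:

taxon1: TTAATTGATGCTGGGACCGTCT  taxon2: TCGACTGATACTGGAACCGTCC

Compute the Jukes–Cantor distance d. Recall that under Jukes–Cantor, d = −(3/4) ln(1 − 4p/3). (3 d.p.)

0.339

The sequences differ at 6 of 22 sites (2, 3, 5, 10, 15, 22), so p = 6/22 ≈ 0.272727.
d = −(3/4) ln(1 − 4p/3) = −0.75 ln(1 − 0.363636) = −0.75 ln(0.636364)
  = −0.75 × (-0.451985) = 0.338989 substitutions/site.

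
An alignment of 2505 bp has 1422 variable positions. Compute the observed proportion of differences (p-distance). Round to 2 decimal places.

0.57

p = 1422/2505 = 0.567664… ≈ 0.57 (to 2 d.p.).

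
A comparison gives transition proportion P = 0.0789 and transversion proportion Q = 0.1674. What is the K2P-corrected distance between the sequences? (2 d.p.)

0.30

Under the Kimura two-parameter model, d = −½ ln(1 − 2P − Q) − ¼ ln(1 − 2Q).
1 − 2P − Q = 0.6748, giving −½ ln(0.6748) = 0.196669.
1 − 2Q = 0.6652, giving −¼ ln(0.6652) = 0.101917.
d = 0.196669 + 0.101917 = 0.298586.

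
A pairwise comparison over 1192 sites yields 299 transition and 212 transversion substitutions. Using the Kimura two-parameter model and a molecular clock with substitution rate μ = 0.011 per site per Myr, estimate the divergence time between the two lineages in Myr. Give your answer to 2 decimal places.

30.86

P = 299/1192 ≈ 0.250839 and Q = 212/1192 ≈ 0.177852.
Under the Kimura two-parameter model, d = −½ ln(1 − 2P − Q) − ¼ ln(1 − 2Q).
1 − 2P − Q = 0.32047, giving −½ ln(0.32047) = 0.568983.
1 − 2Q = 0.644296, giving −¼ ln(0.644296) = 0.109899.
d = 0.568983 + 0.109899 = 0.678882.
Under a molecular clock d = 2μt, so t = d/(2μ) = 0.678882 / (2 × 0.011) = 30.86 Myr.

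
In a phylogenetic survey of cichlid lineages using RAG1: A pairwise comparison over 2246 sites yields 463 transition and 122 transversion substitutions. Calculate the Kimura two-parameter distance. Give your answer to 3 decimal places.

0.343

P = 463/2246 ≈ 0.206144 and Q = 122/2246 ≈ 0.054319.
Under the Kimura two-parameter model, d = −½ ln(1 − 2P − Q) − ¼ ln(1 − 2Q).
1 − 2P − Q = 0.533393, giving −½ ln(0.533393) = 0.314248.
1 − 2Q = 0.891362, giving −¼ ln(0.891362) = 0.028751.
d = 0.314248 + 0.028751 = 0.342999.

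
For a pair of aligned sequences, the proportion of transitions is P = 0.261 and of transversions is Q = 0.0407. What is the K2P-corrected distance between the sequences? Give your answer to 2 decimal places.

Under the Kimura two-parameter model, d = −½ ln(1 − 2P − Q) − ¼ ln(1 − 2Q).
1 − 2P − Q = 0.4373, giving −½ ln(0.4373) = 0.413568.
1 − 2Q = 0.9186, giving −¼ ln(0.9186) = 0.021226.
d = 0.413568 + 0.021226 = 0.434794.

0.43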